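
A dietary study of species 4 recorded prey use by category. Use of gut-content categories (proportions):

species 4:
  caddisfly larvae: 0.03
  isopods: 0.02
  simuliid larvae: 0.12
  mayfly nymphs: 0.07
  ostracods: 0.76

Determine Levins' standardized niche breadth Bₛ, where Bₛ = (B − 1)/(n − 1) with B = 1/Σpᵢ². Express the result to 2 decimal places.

0.17

Σpᵢ² = 0.03² + 0.02² + 0.12² + 0.07² + 0.76² = 0.0009 + 0.0004 + 0.0144 + 0.0049 + 0.5776 = 0.5982
B = 1 / 0.5982 = 1.6717
Bₛ = (B − 1)/(n − 1) = (1.6717 − 1)/(5 − 1) = 0.6717/4 = 0.1679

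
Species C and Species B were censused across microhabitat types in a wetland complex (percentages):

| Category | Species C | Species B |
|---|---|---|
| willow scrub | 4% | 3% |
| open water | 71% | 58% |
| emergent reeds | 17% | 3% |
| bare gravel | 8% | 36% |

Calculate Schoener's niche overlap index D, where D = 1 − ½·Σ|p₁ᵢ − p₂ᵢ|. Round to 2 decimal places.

Convert percentages to proportions (divide by 100).
Σ|p₁ᵢ − p₂ᵢ| = 0.01 + 0.13 + 0.14 + 0.28 = 0.56
D = 1 − ½ × 0.56 = 1 − 0.280 = 0.7200

0.72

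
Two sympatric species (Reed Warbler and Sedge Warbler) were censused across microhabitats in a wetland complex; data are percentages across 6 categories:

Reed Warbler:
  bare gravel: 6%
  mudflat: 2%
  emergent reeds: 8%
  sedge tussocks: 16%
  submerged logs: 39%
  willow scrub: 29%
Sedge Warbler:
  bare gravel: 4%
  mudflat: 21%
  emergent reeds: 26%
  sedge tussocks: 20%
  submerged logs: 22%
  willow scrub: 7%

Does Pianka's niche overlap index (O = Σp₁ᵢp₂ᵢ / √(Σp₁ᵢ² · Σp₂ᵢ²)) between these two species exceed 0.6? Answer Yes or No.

Yes

Convert percentages to proportions (divide by 100).
Σ p₁ᵢp₂ᵢ = 0.0024 + 0.0042 + 0.0208 + 0.0320 + 0.0858 + 0.0203 = 0.1655
Σp_1ᵢ² = 0.06² + 0.02² + 0.08² + 0.16² + 0.39² + 0.29² = 0.0036 + 0.0004 + 0.0064 + 0.0256 + 0.1521 + 0.0841 = 0.2722
Σp_2ᵢ² = 0.04² + 0.21² + 0.26² + 0.20² + 0.22² + 0.07² = 0.0016 + 0.0441 + 0.0676 + 0.0400 + 0.0484 + 0.0049 = 0.2066
O = 0.1655 / √(0.2722 × 0.2066) = 0.1655 / 0.23714 = 0.6979
O = 0.6979 > 0.6 → Yes.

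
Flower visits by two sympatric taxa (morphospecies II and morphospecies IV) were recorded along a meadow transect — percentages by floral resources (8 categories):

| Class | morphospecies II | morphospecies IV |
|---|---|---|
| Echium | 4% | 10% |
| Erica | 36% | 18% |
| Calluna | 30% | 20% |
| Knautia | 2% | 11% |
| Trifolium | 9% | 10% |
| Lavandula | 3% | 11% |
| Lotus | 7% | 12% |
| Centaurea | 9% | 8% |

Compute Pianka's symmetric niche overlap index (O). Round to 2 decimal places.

Convert percentages to proportions (divide by 100).
Σ p₁ᵢp₂ᵢ = 0.0040 + 0.0648 + 0.0600 + 0.0022 + 0.0090 + 0.0033 + 0.0084 + 0.0072 = 0.1589
Σp_1ᵢ² = 0.04² + 0.36² + 0.30² + 0.02² + 0.09² + 0.03² + 0.07² + 0.09² = 0.0016 + 0.1296 + 0.0900 + 0.0004 + 0.0081 + 0.0009 + 0.0049 + 0.0081 = 0.2436
Σp_2ᵢ² = 0.10² + 0.18² + 0.20² + 0.11² + 0.10² + 0.11² + 0.12² + 0.08² = 0.0100 + 0.0324 + 0.0400 + 0.0121 + 0.0100 + 0.0121 + 0.0144 + 0.0064 = 0.1374
O = 0.1589 / √(0.2436 × 0.1374) = 0.1589 / 0.18295 = 0.8685

0.87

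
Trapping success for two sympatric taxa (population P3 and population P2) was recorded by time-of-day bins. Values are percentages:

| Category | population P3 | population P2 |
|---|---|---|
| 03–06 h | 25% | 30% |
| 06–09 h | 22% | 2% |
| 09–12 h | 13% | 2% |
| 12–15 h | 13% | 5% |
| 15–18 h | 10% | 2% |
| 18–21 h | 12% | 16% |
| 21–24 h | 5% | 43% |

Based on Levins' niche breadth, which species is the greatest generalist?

Convert percentages to proportions (divide by 100).
Σp_P3ᵢ² = 0.25² + 0.22² + 0.13² + 0.13² + 0.10² + 0.12² + 0.05² = 0.0625 + 0.0484 + 0.0169 + 0.0169 + 0.0100 + 0.0144 + 0.0025 = 0.1716
B_P3 = 1 / 0.1716 = 5.8275
Σp_P2ᵢ² = 0.30² + 0.02² + 0.02² + 0.05² + 0.02² + 0.16² + 0.43² = 0.0900 + 0.0004 + 0.0004 + 0.0025 + 0.0004 + 0.0256 + 0.1849 = 0.3042
B_P2 = 1 / 0.3042 = 3.2873
Highest B → broadest niche (most generalist): population P3 (B = 5.83).

population P3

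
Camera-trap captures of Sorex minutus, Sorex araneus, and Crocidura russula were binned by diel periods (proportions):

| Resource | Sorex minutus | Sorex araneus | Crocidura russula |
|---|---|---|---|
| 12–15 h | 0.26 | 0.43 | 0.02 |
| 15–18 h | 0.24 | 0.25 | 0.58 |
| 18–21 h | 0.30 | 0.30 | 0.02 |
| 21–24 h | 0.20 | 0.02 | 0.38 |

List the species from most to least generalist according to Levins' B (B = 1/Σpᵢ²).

Σp_minuᵢ² = 0.26² + 0.24² + 0.30² + 0.20² = 0.0676 + 0.0576 + 0.0900 + 0.0400 = 0.2552
B_minu = 1 / 0.2552 = 3.9185
Σp_aranᵢ² = 0.43² + 0.25² + 0.30² + 0.02² = 0.1849 + 0.0625 + 0.0900 + 0.0004 = 0.3378
B_aran = 1 / 0.3378 = 2.9603
Σp_russᵢ² = 0.02² + 0.58² + 0.02² + 0.38² = 0.0004 + 0.3364 + 0.0004 + 0.1444 = 0.4816
B_russ = 1 / 0.4816 = 2.0764
Ranking by B (broadest → narrowest): Sorex minutus (3.92) > Sorex araneus (2.96) > Crocidura russula (2.08)

Sorex minutus > Sorex araneus > Crocidura russula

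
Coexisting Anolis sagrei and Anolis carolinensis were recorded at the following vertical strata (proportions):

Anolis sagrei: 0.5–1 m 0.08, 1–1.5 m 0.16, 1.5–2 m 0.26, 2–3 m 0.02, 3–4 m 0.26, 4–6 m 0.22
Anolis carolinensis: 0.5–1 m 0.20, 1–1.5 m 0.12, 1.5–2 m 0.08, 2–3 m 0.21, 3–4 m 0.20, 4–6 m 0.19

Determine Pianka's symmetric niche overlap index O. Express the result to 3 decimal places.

Σ p₁ᵢp₂ᵢ = 0.0160 + 0.0192 + 0.0208 + 0.0042 + 0.0520 + 0.0418 = 0.1540
Σp_1ᵢ² = 0.08² + 0.16² + 0.26² + 0.02² + 0.26² + 0.22² = 0.0064 + 0.0256 + 0.0676 + 0.0004 + 0.0676 + 0.0484 = 0.2160
Σp_2ᵢ² = 0.20² + 0.12² + 0.08² + 0.21² + 0.20² + 0.19² = 0.0400 + 0.0144 + 0.0064 + 0.0441 + 0.0400 + 0.0361 = 0.1810
O = 0.1540 / √(0.2160 × 0.1810) = 0.1540 / 0.197727 = 0.77885

0.779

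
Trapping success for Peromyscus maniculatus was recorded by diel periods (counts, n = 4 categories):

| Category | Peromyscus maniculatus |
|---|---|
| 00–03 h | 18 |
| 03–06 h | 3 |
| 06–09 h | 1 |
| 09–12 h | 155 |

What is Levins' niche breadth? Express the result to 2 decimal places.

1.29

Proportions for Peromyscus maniculatus (n=177): 18/177=0.1017, 3/177=0.0169, 1/177=0.0056, 155/177=0.8757
Σpᵢ² = 0.1017² + 0.0169² + 0.0056² + 0.8757² = 0.010343 + 0.000286 + 0.000031 + 0.766850 = 0.777510
B = 1 / 0.777510 = 1.2862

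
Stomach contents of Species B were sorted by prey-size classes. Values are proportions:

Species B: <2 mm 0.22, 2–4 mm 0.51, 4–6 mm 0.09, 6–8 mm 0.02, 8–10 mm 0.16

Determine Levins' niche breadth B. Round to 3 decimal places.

Σpᵢ² = 0.22² + 0.51² + 0.09² + 0.02² + 0.16² = 0.0484 + 0.2601 + 0.0081 + 0.0004 + 0.0256 = 0.3426
B = 1 / 0.3426 = 2.91886

2.919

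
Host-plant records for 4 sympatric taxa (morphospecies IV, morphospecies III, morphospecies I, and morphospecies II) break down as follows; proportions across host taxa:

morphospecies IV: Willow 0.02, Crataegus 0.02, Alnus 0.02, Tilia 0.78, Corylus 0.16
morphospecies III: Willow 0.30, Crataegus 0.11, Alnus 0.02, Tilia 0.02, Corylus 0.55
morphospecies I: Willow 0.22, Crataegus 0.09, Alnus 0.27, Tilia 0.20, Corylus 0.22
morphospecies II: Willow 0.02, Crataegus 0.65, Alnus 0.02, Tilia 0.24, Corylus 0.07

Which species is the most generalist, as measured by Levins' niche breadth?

Σp_IVᵢ² = 0.02² + 0.02² + 0.02² + 0.78² + 0.16² = 0.0004 + 0.0004 + 0.0004 + 0.6084 + 0.0256 = 0.6352
B_IV = 1 / 0.6352 = 1.5743
Σp_IIIᵢ² = 0.30² + 0.11² + 0.02² + 0.02² + 0.55² = 0.0900 + 0.0121 + 0.0004 + 0.0004 + 0.3025 = 0.4054
B_III = 1 / 0.4054 = 2.4667
Σp_Iᵢ² = 0.22² + 0.09² + 0.27² + 0.20² + 0.22² = 0.0484 + 0.0081 + 0.0729 + 0.0400 + 0.0484 = 0.2178
B_I = 1 / 0.2178 = 4.5914
Σp_IIᵢ² = 0.02² + 0.65² + 0.02² + 0.24² + 0.07² = 0.0004 + 0.4225 + 0.0004 + 0.0576 + 0.0049 = 0.4858
B_II = 1 / 0.4858 = 2.0585
Highest B → broadest niche (most generalist): morphospecies I (B = 4.59).

morphospecies I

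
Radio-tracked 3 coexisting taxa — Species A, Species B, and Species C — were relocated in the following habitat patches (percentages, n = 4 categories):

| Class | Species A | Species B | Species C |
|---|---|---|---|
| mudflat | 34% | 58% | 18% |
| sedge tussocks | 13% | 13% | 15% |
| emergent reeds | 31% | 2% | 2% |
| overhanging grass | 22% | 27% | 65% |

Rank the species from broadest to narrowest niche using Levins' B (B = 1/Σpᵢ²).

Species A > Species B > Species C

Convert percentages to proportions (divide by 100).
Σp_Aᵢ² = 0.34² + 0.13² + 0.31² + 0.22² = 0.1156 + 0.0169 + 0.0961 + 0.0484 = 0.2770
B_A = 1 / 0.2770 = 3.6101
Σp_Bᵢ² = 0.58² + 0.13² + 0.02² + 0.27² = 0.3364 + 0.0169 + 0.0004 + 0.0729 = 0.4266
B_B = 1 / 0.4266 = 2.3441
Σp_Cᵢ² = 0.18² + 0.15² + 0.02² + 0.65² = 0.0324 + 0.0225 + 0.0004 + 0.4225 = 0.4778
B_C = 1 / 0.4778 = 2.0929
Ranking by B (broadest → narrowest): Species A (3.61) > Species B (2.34) > Species C (2.09)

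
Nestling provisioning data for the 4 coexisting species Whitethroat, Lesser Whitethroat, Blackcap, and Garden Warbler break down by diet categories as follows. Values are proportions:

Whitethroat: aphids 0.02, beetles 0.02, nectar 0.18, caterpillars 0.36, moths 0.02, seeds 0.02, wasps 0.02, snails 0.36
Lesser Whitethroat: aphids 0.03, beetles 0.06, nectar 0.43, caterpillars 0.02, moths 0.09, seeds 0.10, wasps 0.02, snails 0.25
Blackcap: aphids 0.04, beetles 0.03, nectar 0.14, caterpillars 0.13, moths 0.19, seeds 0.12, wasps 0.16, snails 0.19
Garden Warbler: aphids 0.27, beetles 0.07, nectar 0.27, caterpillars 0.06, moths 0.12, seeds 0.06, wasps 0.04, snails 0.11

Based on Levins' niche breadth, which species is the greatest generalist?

Σp_Whitᵢ² = 0.02² + 0.02² + 0.18² + 0.36² + 0.02² + 0.02² + 0.02² + 0.36² = 0.0004 + 0.0004 + 0.0324 + 0.1296 + 0.0004 + 0.0004 + 0.0004 + 0.1296 = 0.2936
B_Whit = 1 / 0.2936 = 3.4060
Σp_Lessᵢ² = 0.03² + 0.06² + 0.43² + 0.02² + 0.09² + 0.10² + 0.02² + 0.25² = 0.0009 + 0.0036 + 0.1849 + 0.0004 + 0.0081 + 0.0100 + 0.0004 + 0.0625 = 0.2708
B_Less = 1 / 0.2708 = 3.6928
Σp_Blacᵢ² = 0.04² + 0.03² + 0.14² + 0.13² + 0.19² + 0.12² + 0.16² + 0.19² = 0.0016 + 0.0009 + 0.0196 + 0.0169 + 0.0361 + 0.0144 + 0.0256 + 0.0361 = 0.1512
B_Blac = 1 / 0.1512 = 6.6138
Σp_Gardᵢ² = 0.27² + 0.07² + 0.27² + 0.06² + 0.12² + 0.06² + 0.04² + 0.11² = 0.0729 + 0.0049 + 0.0729 + 0.0036 + 0.0144 + 0.0036 + 0.0016 + 0.0121 = 0.1860
B_Gard = 1 / 0.1860 = 5.3763
Highest B → broadest niche (most generalist): Blackcap (B = 6.61).

Blackcap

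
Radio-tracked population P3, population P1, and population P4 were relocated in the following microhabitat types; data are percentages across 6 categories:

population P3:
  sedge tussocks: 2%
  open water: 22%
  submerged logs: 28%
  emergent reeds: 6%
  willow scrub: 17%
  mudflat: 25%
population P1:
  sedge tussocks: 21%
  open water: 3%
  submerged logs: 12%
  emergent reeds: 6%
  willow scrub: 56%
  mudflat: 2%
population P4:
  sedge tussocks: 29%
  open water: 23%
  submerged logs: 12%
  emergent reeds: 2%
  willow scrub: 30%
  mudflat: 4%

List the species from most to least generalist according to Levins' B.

Convert percentages to proportions (divide by 100).
Σp_P3ᵢ² = 0.02² + 0.22² + 0.28² + 0.06² + 0.17² + 0.25² = 0.0004 + 0.0484 + 0.0784 + 0.0036 + 0.0289 + 0.0625 = 0.2222
B_P3 = 1 / 0.2222 = 4.5005
Σp_P1ᵢ² = 0.21² + 0.03² + 0.12² + 0.06² + 0.56² + 0.02² = 0.0441 + 0.0009 + 0.0144 + 0.0036 + 0.3136 + 0.0004 = 0.3770
B_P1 = 1 / 0.3770 = 2.6525
Σp_P4ᵢ² = 0.29² + 0.23² + 0.12² + 0.02² + 0.30² + 0.04² = 0.0841 + 0.0529 + 0.0144 + 0.0004 + 0.0900 + 0.0016 = 0.2434
B_P4 = 1 / 0.2434 = 4.1085
Ranking by B (broadest → narrowest): population P3 (4.50) > population P4 (4.11) > population P1 (2.65)

population P3 > population P4 > population P1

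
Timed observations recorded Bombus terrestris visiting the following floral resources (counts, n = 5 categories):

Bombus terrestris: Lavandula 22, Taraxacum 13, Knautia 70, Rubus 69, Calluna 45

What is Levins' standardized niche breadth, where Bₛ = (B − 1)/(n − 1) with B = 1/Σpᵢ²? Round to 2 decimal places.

0.72

Proportions for Bombus terrestris (n=219): 22/219=0.1005, 13/219=0.0594, 70/219=0.3196, 69/219=0.3151, 45/219=0.2055
Σpᵢ² = 0.1005² + 0.0594² + 0.3196² + 0.3151² + 0.2055² = 0.010100 + 0.003528 + 0.102144 + 0.099288 + 0.042230 = 0.257290
B = 1 / 0.257290 = 3.8867
Bₛ = (B − 1)/(n − 1) = (3.8867 − 1)/(5 − 1) = 2.8867/4 = 0.7217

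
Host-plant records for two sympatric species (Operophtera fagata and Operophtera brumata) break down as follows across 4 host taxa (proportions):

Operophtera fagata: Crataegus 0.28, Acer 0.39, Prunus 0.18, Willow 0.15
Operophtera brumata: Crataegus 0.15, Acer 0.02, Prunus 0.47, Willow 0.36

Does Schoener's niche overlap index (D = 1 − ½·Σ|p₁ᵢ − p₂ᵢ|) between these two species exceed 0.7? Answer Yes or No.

Σ|p₁ᵢ − p₂ᵢ| = 0.13 + 0.37 + 0.29 + 0.21 = 1.00
D = 1 − ½ × 1.00 = 1 − 0.500 = 0.5000
D = 0.5000 < 0.7 → No.

No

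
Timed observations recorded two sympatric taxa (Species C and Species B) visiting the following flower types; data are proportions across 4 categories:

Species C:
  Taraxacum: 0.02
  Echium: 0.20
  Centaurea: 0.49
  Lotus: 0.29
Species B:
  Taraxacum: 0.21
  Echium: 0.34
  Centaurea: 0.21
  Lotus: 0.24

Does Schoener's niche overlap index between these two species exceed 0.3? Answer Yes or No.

Σ|p₁ᵢ − p₂ᵢ| = 0.19 + 0.14 + 0.28 + 0.05 = 0.66
D = 1 − ½ × 0.66 = 1 − 0.330 = 0.6700
D = 0.6700 > 0.3 → Yes.

Yes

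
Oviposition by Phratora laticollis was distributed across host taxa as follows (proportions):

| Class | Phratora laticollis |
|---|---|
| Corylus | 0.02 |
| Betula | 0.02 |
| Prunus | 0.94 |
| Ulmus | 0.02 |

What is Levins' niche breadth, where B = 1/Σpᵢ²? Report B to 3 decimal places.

Σpᵢ² = 0.02² + 0.02² + 0.94² + 0.02² = 0.0004 + 0.0004 + 0.8836 + 0.0004 = 0.8848
B = 1 / 0.8848 = 1.13020

1.130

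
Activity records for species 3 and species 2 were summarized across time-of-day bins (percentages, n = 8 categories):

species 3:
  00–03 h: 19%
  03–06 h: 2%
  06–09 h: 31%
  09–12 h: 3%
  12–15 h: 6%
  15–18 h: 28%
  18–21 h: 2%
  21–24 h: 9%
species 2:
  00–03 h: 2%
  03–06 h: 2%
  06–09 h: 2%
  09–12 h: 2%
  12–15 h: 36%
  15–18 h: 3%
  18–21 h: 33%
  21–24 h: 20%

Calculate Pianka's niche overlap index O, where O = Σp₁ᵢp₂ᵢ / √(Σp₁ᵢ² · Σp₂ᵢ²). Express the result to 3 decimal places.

Convert percentages to proportions (divide by 100).
Σ p₁ᵢp₂ᵢ = 0.0038 + 0.0004 + 0.0062 + 0.0006 + 0.0216 + 0.0084 + 0.0066 + 0.0180 = 0.0656
Σp_1ᵢ² = 0.19² + 0.02² + 0.31² + 0.03² + 0.06² + 0.28² + 0.02² + 0.09² = 0.0361 + 0.0004 + 0.0961 + 0.0009 + 0.0036 + 0.0784 + 0.0004 + 0.0081 = 0.2240
Σp_2ᵢ² = 0.02² + 0.02² + 0.02² + 0.02² + 0.36² + 0.03² + 0.33² + 0.20² = 0.0004 + 0.0004 + 0.0004 + 0.0004 + 0.1296 + 0.0009 + 0.1089 + 0.0400 = 0.2810
O = 0.0656 / √(0.2240 × 0.2810) = 0.0656 / 0.250886 = 0.26147

0.261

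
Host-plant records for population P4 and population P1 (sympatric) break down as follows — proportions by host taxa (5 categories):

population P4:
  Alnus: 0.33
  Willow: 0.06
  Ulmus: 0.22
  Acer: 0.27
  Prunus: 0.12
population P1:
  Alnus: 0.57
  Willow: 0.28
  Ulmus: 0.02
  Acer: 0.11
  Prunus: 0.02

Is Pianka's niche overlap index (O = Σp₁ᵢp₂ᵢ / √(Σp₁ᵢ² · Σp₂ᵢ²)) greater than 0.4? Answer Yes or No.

Yes

Σ p₁ᵢp₂ᵢ = 0.1881 + 0.0168 + 0.0044 + 0.0297 + 0.0024 = 0.2414
Σp_1ᵢ² = 0.33² + 0.06² + 0.22² + 0.27² + 0.12² = 0.1089 + 0.0036 + 0.0484 + 0.0729 + 0.0144 = 0.2482
Σp_2ᵢ² = 0.57² + 0.28² + 0.02² + 0.11² + 0.02² = 0.3249 + 0.0784 + 0.0004 + 0.0121 + 0.0004 = 0.4162
O = 0.2414 / √(0.2482 × 0.4162) = 0.2414 / 0.32140 = 0.7511
O = 0.7511 > 0.4 → Yes.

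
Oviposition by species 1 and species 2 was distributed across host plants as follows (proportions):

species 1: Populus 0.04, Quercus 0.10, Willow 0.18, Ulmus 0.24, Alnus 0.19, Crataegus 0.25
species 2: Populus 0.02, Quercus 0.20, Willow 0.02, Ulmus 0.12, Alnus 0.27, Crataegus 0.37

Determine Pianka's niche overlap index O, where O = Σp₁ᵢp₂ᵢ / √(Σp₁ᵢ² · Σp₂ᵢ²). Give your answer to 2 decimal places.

0.86

Σ p₁ᵢp₂ᵢ = 0.0008 + 0.0200 + 0.0036 + 0.0288 + 0.0513 + 0.0925 = 0.1970
Σp_1ᵢ² = 0.04² + 0.10² + 0.18² + 0.24² + 0.19² + 0.25² = 0.0016 + 0.0100 + 0.0324 + 0.0576 + 0.0361 + 0.0625 = 0.2002
Σp_2ᵢ² = 0.02² + 0.20² + 0.02² + 0.12² + 0.27² + 0.37² = 0.0004 + 0.0400 + 0.0004 + 0.0144 + 0.0729 + 0.1369 = 0.2650
O = 0.1970 / √(0.2002 × 0.2650) = 0.1970 / 0.23033 = 0.8553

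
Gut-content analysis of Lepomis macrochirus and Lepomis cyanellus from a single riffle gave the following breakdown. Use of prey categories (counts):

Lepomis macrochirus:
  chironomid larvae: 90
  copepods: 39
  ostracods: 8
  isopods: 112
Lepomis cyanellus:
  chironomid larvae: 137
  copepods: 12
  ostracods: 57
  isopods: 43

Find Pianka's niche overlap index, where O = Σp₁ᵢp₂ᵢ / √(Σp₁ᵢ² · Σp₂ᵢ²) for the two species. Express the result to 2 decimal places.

Proportions for Lepomis macrochirus (n=249): 90/249=0.3614, 39/249=0.1566, 8/249=0.0321, 112/249=0.4498
Proportions for Lepomis cyanellus (n=249): 137/249=0.5502, 12/249=0.0482, 57/249=0.2289, 43/249=0.1727
Σ p₁ᵢp₂ᵢ = 0.198842 + 0.007548 + 0.007348 + 0.077680 = 0.291418
Σp_1ᵢ² = 0.3614² + 0.1566² + 0.0321² + 0.4498² = 0.130610 + 0.024524 + 0.001030 + 0.202320 = 0.358484
Σp_2ᵢ² = 0.5502² + 0.0482² + 0.2289² + 0.1727² = 0.302720 + 0.002323 + 0.052395 + 0.029825 = 0.387263
O = 0.291418 / √(0.358484 × 0.387263) = 0.291418 / 0.3725957 = 0.7821

0.78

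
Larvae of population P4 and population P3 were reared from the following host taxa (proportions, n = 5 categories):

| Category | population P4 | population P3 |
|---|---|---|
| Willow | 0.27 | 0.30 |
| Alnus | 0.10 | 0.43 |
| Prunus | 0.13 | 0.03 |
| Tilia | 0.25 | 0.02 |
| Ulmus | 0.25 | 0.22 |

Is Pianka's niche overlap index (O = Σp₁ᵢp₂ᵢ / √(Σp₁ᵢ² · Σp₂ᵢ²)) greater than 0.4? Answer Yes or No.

Yes

Σ p₁ᵢp₂ᵢ = 0.0810 + 0.0430 + 0.0039 + 0.0050 + 0.0550 = 0.1879
Σp_1ᵢ² = 0.27² + 0.10² + 0.13² + 0.25² + 0.25² = 0.0729 + 0.0100 + 0.0169 + 0.0625 + 0.0625 = 0.2248
Σp_2ᵢ² = 0.30² + 0.43² + 0.03² + 0.02² + 0.22² = 0.0900 + 0.1849 + 0.0009 + 0.0004 + 0.0484 = 0.3246
O = 0.1879 / √(0.2248 × 0.3246) = 0.1879 / 0.27013 = 0.6956
O = 0.6956 > 0.4 → Yes.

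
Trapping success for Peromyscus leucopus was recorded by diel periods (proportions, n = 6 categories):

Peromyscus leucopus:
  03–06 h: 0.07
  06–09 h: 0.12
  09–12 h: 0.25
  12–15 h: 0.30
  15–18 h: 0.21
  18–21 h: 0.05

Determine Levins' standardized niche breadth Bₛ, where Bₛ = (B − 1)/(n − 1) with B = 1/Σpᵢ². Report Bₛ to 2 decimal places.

0.72

Σpᵢ² = 0.07² + 0.12² + 0.25² + 0.30² + 0.21² + 0.05² = 0.0049 + 0.0144 + 0.0625 + 0.0900 + 0.0441 + 0.0025 = 0.2184
B = 1 / 0.2184 = 4.5788
Bₛ = (B − 1)/(n − 1) = (4.5788 − 1)/(6 − 1) = 3.5788/5 = 0.7158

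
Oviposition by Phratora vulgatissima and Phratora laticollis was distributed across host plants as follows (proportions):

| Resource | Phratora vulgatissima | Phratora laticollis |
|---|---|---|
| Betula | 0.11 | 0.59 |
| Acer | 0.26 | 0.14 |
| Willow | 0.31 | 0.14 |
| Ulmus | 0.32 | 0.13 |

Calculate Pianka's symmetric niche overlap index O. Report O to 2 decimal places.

Σ p₁ᵢp₂ᵢ = 0.0649 + 0.0364 + 0.0434 + 0.0416 = 0.1863
Σp_1ᵢ² = 0.11² + 0.26² + 0.31² + 0.32² = 0.0121 + 0.0676 + 0.0961 + 0.1024 = 0.2782
Σp_2ᵢ² = 0.59² + 0.14² + 0.14² + 0.13² = 0.3481 + 0.0196 + 0.0196 + 0.0169 = 0.4042
O = 0.1863 / √(0.2782 × 0.4042) = 0.1863 / 0.33533 = 0.5556

0.56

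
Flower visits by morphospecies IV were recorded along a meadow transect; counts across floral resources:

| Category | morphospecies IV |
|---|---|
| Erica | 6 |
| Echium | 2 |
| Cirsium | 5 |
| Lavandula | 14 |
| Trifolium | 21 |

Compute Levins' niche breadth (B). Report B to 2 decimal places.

3.28

Proportions for morphospecies IV (n=48): 6/48=0.1250, 2/48=0.0417, 5/48=0.1042, 14/48=0.2917, 21/48=0.4375
Σpᵢ² = 0.1250² + 0.0417² + 0.1042² + 0.2917² + 0.4375² = 0.015625 + 0.001739 + 0.010858 + 0.085089 + 0.191406 = 0.304717
B = 1 / 0.304717 = 3.2817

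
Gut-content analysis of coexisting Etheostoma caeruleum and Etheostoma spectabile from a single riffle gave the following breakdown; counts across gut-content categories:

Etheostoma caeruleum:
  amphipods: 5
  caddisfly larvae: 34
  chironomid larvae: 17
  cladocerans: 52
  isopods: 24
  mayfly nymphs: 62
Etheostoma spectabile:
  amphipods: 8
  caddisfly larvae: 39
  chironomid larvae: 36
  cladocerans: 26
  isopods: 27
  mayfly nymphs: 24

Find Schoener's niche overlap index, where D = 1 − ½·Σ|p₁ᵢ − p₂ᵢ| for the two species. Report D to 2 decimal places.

0.72

Proportions for Etheostoma caeruleum (n=194): 5/194=0.0258, 34/194=0.1753, 17/194=0.0876, 52/194=0.2680, 24/194=0.1237, 62/194=0.3196
Proportions for Etheostoma spectabile (n=160): 8/160=0.0500, 39/160=0.2438, 36/160=0.2250, 26/160=0.1625, 27/160=0.1688, 24/160=0.1500
Σ|p₁ᵢ − p₂ᵢ| = 0.0242 + 0.0685 + 0.1374 + 0.1055 + 0.0451 + 0.1696 = 0.5503
D = 1 − ½ × 0.5503 = 1 − 0.27515 = 0.72485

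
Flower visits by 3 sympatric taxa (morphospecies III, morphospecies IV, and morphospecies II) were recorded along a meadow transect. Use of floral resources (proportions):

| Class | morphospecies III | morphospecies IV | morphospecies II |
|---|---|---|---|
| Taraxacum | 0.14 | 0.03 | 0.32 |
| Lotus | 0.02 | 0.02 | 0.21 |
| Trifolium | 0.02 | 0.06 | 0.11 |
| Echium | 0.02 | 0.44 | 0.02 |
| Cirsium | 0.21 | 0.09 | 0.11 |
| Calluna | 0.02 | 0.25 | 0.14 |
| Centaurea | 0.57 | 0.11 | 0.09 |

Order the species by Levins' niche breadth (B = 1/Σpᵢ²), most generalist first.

Σp_IIIᵢ² = 0.14² + 0.02² + 0.02² + 0.02² + 0.21² + 0.02² + 0.57² = 0.0196 + 0.0004 + 0.0004 + 0.0004 + 0.0441 + 0.0004 + 0.3249 = 0.3902
B_III = 1 / 0.3902 = 2.5628
Σp_IVᵢ² = 0.03² + 0.02² + 0.06² + 0.44² + 0.09² + 0.25² + 0.11² = 0.0009 + 0.0004 + 0.0036 + 0.1936 + 0.0081 + 0.0625 + 0.0121 = 0.2812
B_IV = 1 / 0.2812 = 3.5562
Σp_IIᵢ² = 0.32² + 0.21² + 0.11² + 0.02² + 0.11² + 0.14² + 0.09² = 0.1024 + 0.0441 + 0.0121 + 0.0004 + 0.0121 + 0.0196 + 0.0081 = 0.1988
B_II = 1 / 0.1988 = 5.0302
Ranking by B (broadest → narrowest): morphospecies II (5.03) > morphospecies IV (3.56) > morphospecies III (2.56)

morphospecies II > morphospecies IV > morphospecies III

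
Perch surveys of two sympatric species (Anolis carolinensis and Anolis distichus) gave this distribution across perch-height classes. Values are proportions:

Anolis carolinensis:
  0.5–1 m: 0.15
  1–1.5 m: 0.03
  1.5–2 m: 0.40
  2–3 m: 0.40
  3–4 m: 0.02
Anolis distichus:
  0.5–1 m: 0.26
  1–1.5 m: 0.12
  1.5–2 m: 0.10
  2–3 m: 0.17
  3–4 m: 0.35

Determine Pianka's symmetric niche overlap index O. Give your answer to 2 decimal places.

0.54

Σ p₁ᵢp₂ᵢ = 0.0390 + 0.0036 + 0.0400 + 0.0680 + 0.0070 = 0.1576
Σp_1ᵢ² = 0.15² + 0.03² + 0.40² + 0.40² + 0.02² = 0.0225 + 0.0009 + 0.1600 + 0.1600 + 0.0004 = 0.3438
Σp_2ᵢ² = 0.26² + 0.12² + 0.10² + 0.17² + 0.35² = 0.0676 + 0.0144 + 0.0100 + 0.0289 + 0.1225 = 0.2434
O = 0.1576 / √(0.3438 × 0.2434) = 0.1576 / 0.28928 = 0.5448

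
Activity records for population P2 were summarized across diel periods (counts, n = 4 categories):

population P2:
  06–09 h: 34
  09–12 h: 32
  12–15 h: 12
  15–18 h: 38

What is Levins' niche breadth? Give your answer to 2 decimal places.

Proportions for population P2 (n=116): 34/116=0.2931, 32/116=0.2759, 12/116=0.1034, 38/116=0.3276
Σpᵢ² = 0.2931² + 0.2759² + 0.1034² + 0.3276² = 0.085908 + 0.076121 + 0.010692 + 0.107322 = 0.280043
B = 1 / 0.280043 = 3.5709

3.57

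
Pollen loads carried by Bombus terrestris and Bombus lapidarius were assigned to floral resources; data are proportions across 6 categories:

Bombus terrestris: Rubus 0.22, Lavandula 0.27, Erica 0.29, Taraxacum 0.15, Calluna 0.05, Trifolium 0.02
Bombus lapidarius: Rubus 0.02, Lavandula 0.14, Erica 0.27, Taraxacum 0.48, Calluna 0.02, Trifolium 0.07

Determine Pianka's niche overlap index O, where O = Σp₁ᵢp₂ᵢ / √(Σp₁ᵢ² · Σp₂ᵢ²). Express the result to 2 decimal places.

Σ p₁ᵢp₂ᵢ = 0.0044 + 0.0378 + 0.0783 + 0.0720 + 0.0010 + 0.0014 = 0.1949
Σp_1ᵢ² = 0.22² + 0.27² + 0.29² + 0.15² + 0.05² + 0.02² = 0.0484 + 0.0729 + 0.0841 + 0.0225 + 0.0025 + 0.0004 = 0.2308
Σp_2ᵢ² = 0.02² + 0.14² + 0.27² + 0.48² + 0.02² + 0.07² = 0.0004 + 0.0196 + 0.0729 + 0.2304 + 0.0004 + 0.0049 = 0.3286
O = 0.1949 / √(0.2308 × 0.3286) = 0.1949 / 0.27539 = 0.7077

0.71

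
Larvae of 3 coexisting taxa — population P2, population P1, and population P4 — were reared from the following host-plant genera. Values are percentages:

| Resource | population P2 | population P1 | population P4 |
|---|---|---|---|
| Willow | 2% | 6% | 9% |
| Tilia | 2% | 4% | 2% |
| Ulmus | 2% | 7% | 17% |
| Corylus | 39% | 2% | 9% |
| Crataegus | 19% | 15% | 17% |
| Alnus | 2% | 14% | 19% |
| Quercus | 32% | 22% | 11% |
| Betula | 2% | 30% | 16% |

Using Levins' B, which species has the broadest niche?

population P4

Convert percentages to proportions (divide by 100).
Σp_P2ᵢ² = 0.02² + 0.02² + 0.02² + 0.39² + 0.19² + 0.02² + 0.32² + 0.02² = 0.0004 + 0.0004 + 0.0004 + 0.1521 + 0.0361 + 0.0004 + 0.1024 + 0.0004 = 0.2926
B_P2 = 1 / 0.2926 = 3.4176
Σp_P1ᵢ² = 0.06² + 0.04² + 0.07² + 0.02² + 0.15² + 0.14² + 0.22² + 0.30² = 0.0036 + 0.0016 + 0.0049 + 0.0004 + 0.0225 + 0.0196 + 0.0484 + 0.0900 = 0.1910
B_P1 = 1 / 0.1910 = 5.2356
Σp_P4ᵢ² = 0.09² + 0.02² + 0.17² + 0.09² + 0.17² + 0.19² + 0.11² + 0.16² = 0.0081 + 0.0004 + 0.0289 + 0.0081 + 0.0289 + 0.0361 + 0.0121 + 0.0256 = 0.1482
B_P4 = 1 / 0.1482 = 6.7476
Highest B → broadest niche (most generalist): population P4 (B = 6.75).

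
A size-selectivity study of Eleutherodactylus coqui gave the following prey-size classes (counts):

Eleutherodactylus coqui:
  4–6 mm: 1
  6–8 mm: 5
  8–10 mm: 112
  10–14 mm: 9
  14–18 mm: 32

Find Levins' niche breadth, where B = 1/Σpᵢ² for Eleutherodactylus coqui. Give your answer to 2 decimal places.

Proportions for Eleutherodactylus coqui (n=159): 1/159=0.0063, 5/159=0.0314, 112/159=0.7044, 9/159=0.0566, 32/159=0.2013
Σpᵢ² = 0.0063² + 0.0314² + 0.7044² + 0.0566² + 0.2013² = 0.000040 + 0.000986 + 0.496179 + 0.003204 + 0.040522 = 0.540931
B = 1 / 0.540931 = 1.8487

1.85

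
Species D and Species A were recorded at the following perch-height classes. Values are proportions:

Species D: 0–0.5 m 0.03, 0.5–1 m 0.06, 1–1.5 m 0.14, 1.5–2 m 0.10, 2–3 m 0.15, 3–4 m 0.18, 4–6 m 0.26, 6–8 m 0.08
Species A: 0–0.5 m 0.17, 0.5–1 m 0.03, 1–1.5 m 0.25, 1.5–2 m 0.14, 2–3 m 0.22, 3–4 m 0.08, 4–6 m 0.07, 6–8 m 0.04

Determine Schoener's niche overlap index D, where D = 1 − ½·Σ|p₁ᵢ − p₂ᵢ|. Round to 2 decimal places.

Σ|p₁ᵢ − p₂ᵢ| = 0.14 + 0.03 + 0.11 + 0.04 + 0.07 + 0.10 + 0.19 + 0.04 = 0.72
D = 1 − ½ × 0.72 = 1 − 0.360 = 0.6400

0.64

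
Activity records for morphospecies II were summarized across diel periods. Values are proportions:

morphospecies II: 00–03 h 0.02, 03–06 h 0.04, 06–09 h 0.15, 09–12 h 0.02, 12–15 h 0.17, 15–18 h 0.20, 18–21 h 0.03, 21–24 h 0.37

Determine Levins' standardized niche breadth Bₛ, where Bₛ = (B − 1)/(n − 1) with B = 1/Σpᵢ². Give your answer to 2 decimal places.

0.47

Σpᵢ² = 0.02² + 0.04² + 0.15² + 0.02² + 0.17² + 0.20² + 0.03² + 0.37² = 0.0004 + 0.0016 + 0.0225 + 0.0004 + 0.0289 + 0.0400 + 0.0009 + 0.1369 = 0.2316
B = 1 / 0.2316 = 4.3178
Bₛ = (B − 1)/(n − 1) = (4.3178 − 1)/(8 − 1) = 3.3178/7 = 0.4740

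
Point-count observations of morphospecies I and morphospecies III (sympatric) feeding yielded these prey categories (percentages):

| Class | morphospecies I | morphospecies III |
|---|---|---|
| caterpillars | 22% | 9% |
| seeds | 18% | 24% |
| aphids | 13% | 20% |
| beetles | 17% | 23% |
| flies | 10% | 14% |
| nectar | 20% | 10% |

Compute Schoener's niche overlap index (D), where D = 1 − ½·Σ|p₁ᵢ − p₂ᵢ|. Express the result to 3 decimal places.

Convert percentages to proportions (divide by 100).
Σ|p₁ᵢ − p₂ᵢ| = 0.13 + 0.06 + 0.07 + 0.06 + 0.04 + 0.10 = 0.46
D = 1 − ½ × 0.46 = 1 − 0.230 = 0.77000

0.770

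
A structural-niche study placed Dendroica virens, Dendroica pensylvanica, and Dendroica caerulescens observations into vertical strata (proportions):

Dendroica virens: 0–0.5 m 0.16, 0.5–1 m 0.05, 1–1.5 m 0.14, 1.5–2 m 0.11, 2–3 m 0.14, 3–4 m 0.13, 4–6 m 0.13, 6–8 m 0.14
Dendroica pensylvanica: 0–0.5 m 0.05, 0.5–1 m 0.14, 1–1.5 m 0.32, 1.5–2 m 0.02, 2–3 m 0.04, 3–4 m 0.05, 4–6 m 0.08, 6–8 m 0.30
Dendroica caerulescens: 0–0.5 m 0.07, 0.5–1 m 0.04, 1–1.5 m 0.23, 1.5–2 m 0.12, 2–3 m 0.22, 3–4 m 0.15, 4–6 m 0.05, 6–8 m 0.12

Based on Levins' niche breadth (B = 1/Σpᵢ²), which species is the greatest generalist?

Dendroica virens

Σp_vireᵢ² = 0.16² + 0.05² + 0.14² + 0.11² + 0.14² + 0.13² + 0.13² + 0.14² = 0.0256 + 0.0025 + 0.0196 + 0.0121 + 0.0196 + 0.0169 + 0.0169 + 0.0196 = 0.1328
B_vire = 1 / 0.1328 = 7.5301
Σp_pensᵢ² = 0.05² + 0.14² + 0.32² + 0.02² + 0.04² + 0.05² + 0.08² + 0.30² = 0.0025 + 0.0196 + 0.1024 + 0.0004 + 0.0016 + 0.0025 + 0.0064 + 0.0900 = 0.2254
B_pens = 1 / 0.2254 = 4.4366
Σp_caerᵢ² = 0.07² + 0.04² + 0.23² + 0.12² + 0.22² + 0.15² + 0.05² + 0.12² = 0.0049 + 0.0016 + 0.0529 + 0.0144 + 0.0484 + 0.0225 + 0.0025 + 0.0144 = 0.1616
B_caer = 1 / 0.1616 = 6.1881
Highest B → broadest niche (most generalist): Dendroica virens (B = 7.53).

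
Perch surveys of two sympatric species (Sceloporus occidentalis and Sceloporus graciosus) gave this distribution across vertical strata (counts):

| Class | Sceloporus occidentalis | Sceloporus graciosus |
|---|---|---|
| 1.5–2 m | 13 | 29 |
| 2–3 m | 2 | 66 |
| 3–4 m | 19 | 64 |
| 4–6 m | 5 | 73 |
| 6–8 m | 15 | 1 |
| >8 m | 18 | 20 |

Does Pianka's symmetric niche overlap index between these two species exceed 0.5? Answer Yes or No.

Proportions for Sceloporus occidentalis (n=72): 13/72=0.1806, 2/72=0.0278, 19/72=0.2639, 5/72=0.0694, 15/72=0.2083, 18/72=0.2500
Proportions for Sceloporus graciosus (n=253): 29/253=0.1146, 66/253=0.2609, 64/253=0.2530, 73/253=0.2885, 1/253=0.0040, 20/253=0.0791
Σ p₁ᵢp₂ᵢ = 0.020697 + 0.007253 + 0.066767 + 0.020022 + 0.000833 + 0.019775 = 0.135347
Σp_1ᵢ² = 0.1806² + 0.0278² + 0.2639² + 0.0694² + 0.2083² + 0.2500² = 0.032616 + 0.000773 + 0.069643 + 0.004816 + 0.043389 + 0.062500 = 0.213737
Σp_2ᵢ² = 0.1146² + 0.2609² + 0.2530² + 0.2885² + 0.0040² + 0.0791² = 0.013133 + 0.068069 + 0.064009 + 0.083232 + 0.000016 + 0.006257 = 0.234716
O = 0.135347 / √(0.213737 × 0.234716) = 0.135347 / 0.2239810 = 0.6043
O = 0.6043 > 0.5 → Yes.

Yes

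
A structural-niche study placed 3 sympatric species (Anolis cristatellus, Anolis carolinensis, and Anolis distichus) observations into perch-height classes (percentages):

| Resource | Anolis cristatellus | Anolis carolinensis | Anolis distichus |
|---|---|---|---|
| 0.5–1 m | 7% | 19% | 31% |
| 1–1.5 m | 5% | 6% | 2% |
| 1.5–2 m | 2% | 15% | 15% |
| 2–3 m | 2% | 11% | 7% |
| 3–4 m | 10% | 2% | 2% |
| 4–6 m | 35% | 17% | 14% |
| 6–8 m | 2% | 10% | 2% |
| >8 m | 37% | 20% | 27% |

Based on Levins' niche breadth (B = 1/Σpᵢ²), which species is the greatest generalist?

Convert percentages to proportions (divide by 100).
Σp_crisᵢ² = 0.07² + 0.05² + 0.02² + 0.02² + 0.10² + 0.35² + 0.02² + 0.37² = 0.0049 + 0.0025 + 0.0004 + 0.0004 + 0.0100 + 0.1225 + 0.0004 + 0.1369 = 0.2780
B_cris = 1 / 0.2780 = 3.5971
Σp_caroᵢ² = 0.19² + 0.06² + 0.15² + 0.11² + 0.02² + 0.17² + 0.10² + 0.20² = 0.0361 + 0.0036 + 0.0225 + 0.0121 + 0.0004 + 0.0289 + 0.0100 + 0.0400 = 0.1536
B_caro = 1 / 0.1536 = 6.5104
Σp_distᵢ² = 0.31² + 0.02² + 0.15² + 0.07² + 0.02² + 0.14² + 0.02² + 0.27² = 0.0961 + 0.0004 + 0.0225 + 0.0049 + 0.0004 + 0.0196 + 0.0004 + 0.0729 = 0.2172
B_dist = 1 / 0.2172 = 4.6041
Highest B → broadest niche (most generalist): Anolis carolinensis (B = 6.51).

Anolis carolinensis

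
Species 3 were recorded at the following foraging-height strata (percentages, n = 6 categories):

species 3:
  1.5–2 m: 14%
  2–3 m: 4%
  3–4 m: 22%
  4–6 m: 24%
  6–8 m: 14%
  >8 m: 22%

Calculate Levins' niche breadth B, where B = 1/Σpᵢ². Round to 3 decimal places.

5.123

Convert percentages to proportions (divide by 100).
Σpᵢ² = 0.14² + 0.04² + 0.22² + 0.24² + 0.14² + 0.22² = 0.0196 + 0.0016 + 0.0484 + 0.0576 + 0.0196 + 0.0484 = 0.1952
B = 1 / 0.1952 = 5.12295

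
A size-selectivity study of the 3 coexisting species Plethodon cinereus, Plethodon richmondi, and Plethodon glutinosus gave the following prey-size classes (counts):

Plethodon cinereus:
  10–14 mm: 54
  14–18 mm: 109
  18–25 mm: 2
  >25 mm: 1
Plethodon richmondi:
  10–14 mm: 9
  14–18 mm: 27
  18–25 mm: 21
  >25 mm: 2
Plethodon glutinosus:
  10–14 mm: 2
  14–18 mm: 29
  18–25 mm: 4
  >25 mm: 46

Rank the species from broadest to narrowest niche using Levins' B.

Plethodon richmondi > Plethodon glutinosus > Plethodon cinereus

Proportions for Plethodon cinereus (n=166): 54/166=0.3253, 109/166=0.6566, 2/166=0.0120, 1/166=0.0060
Proportions for Plethodon richmondi (n=59): 9/59=0.1525, 27/59=0.4576, 21/59=0.3559, 2/59=0.0339
Proportions for Plethodon glutinosus (n=81): 2/81=0.0247, 29/81=0.3580, 4/81=0.0494, 46/81=0.5679
Σp_cineᵢ² = 0.3253² + 0.6566² + 0.0120² + 0.0060² = 0.105820 + 0.431124 + 0.000144 + 0.000036 = 0.537124
B_cine = 1 / 0.537124 = 1.8618
Σp_richᵢ² = 0.1525² + 0.4576² + 0.3559² + 0.0339² = 0.023256 + 0.209398 + 0.126665 + 0.001149 = 0.360468
B_rich = 1 / 0.360468 = 2.7742
Σp_glutᵢ² = 0.0247² + 0.3580² + 0.0494² + 0.5679² = 0.000610 + 0.128164 + 0.002440 + 0.322510 = 0.453724
B_glut = 1 / 0.453724 = 2.2040
Ranking by B (broadest → narrowest): Plethodon richmondi (2.77) > Plethodon glutinosus (2.20) > Plethodon cinereus (1.86)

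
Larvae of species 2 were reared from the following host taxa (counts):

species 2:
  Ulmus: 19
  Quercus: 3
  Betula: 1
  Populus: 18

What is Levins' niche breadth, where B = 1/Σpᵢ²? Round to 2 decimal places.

Proportions for species 2 (n=41): 19/41=0.4634, 3/41=0.0732, 1/41=0.0244, 18/41=0.4390
Σpᵢ² = 0.4634² + 0.0732² + 0.0244² + 0.4390² = 0.214740 + 0.005358 + 0.000595 + 0.192721 = 0.413414
B = 1 / 0.413414 = 2.4189

2.42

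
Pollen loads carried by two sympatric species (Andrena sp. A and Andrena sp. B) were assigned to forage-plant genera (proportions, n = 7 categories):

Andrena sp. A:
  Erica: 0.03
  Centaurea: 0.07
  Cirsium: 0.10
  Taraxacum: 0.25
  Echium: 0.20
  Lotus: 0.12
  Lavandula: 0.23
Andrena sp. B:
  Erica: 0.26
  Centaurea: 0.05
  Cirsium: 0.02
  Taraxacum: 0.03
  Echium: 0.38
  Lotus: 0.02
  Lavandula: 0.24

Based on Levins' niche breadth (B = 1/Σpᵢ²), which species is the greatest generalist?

Andrena sp. A

Σp_Aᵢ² = 0.03² + 0.07² + 0.10² + 0.25² + 0.20² + 0.12² + 0.23² = 0.0009 + 0.0049 + 0.0100 + 0.0625 + 0.0400 + 0.0144 + 0.0529 = 0.1856
B_A = 1 / 0.1856 = 5.3879
Σp_Bᵢ² = 0.26² + 0.05² + 0.02² + 0.03² + 0.38² + 0.02² + 0.24² = 0.0676 + 0.0025 + 0.0004 + 0.0009 + 0.1444 + 0.0004 + 0.0576 = 0.2738
B_B = 1 / 0.2738 = 3.6523
Highest B → broadest niche (most generalist): Andrena sp. A (B = 5.39).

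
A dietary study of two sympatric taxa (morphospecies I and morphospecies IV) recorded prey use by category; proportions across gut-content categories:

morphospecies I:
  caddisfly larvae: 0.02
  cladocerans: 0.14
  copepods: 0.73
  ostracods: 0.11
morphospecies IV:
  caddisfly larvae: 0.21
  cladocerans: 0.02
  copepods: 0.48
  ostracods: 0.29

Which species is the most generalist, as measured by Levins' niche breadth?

morphospecies IV

Σp_Iᵢ² = 0.02² + 0.14² + 0.73² + 0.11² = 0.0004 + 0.0196 + 0.5329 + 0.0121 = 0.5650
B_I = 1 / 0.5650 = 1.7699
Σp_IVᵢ² = 0.21² + 0.02² + 0.48² + 0.29² = 0.0441 + 0.0004 + 0.2304 + 0.0841 = 0.3590
B_IV = 1 / 0.3590 = 2.7855
Highest B → broadest niche (most generalist): morphospecies IV (B = 2.79).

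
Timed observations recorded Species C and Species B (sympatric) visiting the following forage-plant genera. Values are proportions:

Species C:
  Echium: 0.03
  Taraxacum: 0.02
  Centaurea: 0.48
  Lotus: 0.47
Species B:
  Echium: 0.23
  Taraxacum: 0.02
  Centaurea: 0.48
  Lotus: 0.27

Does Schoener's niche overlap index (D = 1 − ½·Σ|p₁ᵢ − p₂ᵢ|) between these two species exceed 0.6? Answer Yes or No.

Σ|p₁ᵢ − p₂ᵢ| = 0.20 + 0.00 + 0.00 + 0.20 = 0.40
D = 1 − ½ × 0.40 = 1 − 0.200 = 0.8000
D = 0.8000 > 0.6 → Yes.

Yes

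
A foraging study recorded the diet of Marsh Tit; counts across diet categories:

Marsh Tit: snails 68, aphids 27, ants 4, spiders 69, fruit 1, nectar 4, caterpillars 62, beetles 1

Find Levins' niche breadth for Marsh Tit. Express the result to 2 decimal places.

3.98

Proportions for Marsh Tit (n=236): 68/236=0.2881, 27/236=0.1144, 4/236=0.0169, 69/236=0.2924, 1/236=0.0042, 4/236=0.0169, 62/236=0.2627, 1/236=0.0042
Σpᵢ² = 0.2881² + 0.1144² + 0.0169² + 0.2924² + 0.0042² + 0.0169² + 0.2627² + 0.0042² = 0.083002 + 0.013087 + 0.000286 + 0.085498 + 0.000018 + 0.000286 + 0.069011 + 0.000018 = 0.251206
B = 1 / 0.251206 = 3.9808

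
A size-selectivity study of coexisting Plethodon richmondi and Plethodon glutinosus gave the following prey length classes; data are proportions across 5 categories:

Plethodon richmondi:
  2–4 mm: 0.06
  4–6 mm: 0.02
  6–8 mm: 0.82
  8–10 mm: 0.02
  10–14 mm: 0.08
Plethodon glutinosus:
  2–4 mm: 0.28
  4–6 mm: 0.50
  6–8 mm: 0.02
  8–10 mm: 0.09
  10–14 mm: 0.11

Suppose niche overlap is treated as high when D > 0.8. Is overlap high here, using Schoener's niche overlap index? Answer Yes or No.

Σ|p₁ᵢ − p₂ᵢ| = 0.22 + 0.48 + 0.80 + 0.07 + 0.03 = 1.60
D = 1 − ½ × 1.60 = 1 − 0.800 = 0.2000
D = 0.2000 < 0.8 → No.

No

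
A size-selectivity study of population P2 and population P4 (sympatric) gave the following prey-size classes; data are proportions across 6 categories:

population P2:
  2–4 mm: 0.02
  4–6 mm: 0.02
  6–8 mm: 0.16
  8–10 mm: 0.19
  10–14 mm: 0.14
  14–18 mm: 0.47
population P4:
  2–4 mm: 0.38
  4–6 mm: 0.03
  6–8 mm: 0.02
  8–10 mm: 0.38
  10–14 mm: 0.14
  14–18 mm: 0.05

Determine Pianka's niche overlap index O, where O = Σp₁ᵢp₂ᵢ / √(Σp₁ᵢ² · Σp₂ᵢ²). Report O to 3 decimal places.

Σ p₁ᵢp₂ᵢ = 0.0076 + 0.0006 + 0.0032 + 0.0722 + 0.0196 + 0.0235 = 0.1267
Σp_1ᵢ² = 0.02² + 0.02² + 0.16² + 0.19² + 0.14² + 0.47² = 0.0004 + 0.0004 + 0.0256 + 0.0361 + 0.0196 + 0.2209 = 0.3030
Σp_2ᵢ² = 0.38² + 0.03² + 0.02² + 0.38² + 0.14² + 0.05² = 0.1444 + 0.0009 + 0.0004 + 0.1444 + 0.0196 + 0.0025 = 0.3122
O = 0.1267 / √(0.3030 × 0.3122) = 0.1267 / 0.307566 = 0.41194

0.412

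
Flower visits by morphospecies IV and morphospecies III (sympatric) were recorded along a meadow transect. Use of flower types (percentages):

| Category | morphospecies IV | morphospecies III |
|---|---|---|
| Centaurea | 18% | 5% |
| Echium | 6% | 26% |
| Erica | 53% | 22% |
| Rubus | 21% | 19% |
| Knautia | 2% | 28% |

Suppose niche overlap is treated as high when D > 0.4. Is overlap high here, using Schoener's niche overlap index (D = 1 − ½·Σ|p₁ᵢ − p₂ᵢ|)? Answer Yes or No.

Convert percentages to proportions (divide by 100).
Σ|p₁ᵢ − p₂ᵢ| = 0.13 + 0.20 + 0.31 + 0.02 + 0.26 = 0.92
D = 1 − ½ × 0.92 = 1 − 0.460 = 0.5400
D = 0.5400 > 0.4 → Yes.

Yes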